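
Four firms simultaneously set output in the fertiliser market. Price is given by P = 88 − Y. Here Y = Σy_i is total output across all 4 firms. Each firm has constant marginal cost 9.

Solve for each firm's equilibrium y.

A representative firm's profit is π_i = y_i(88 − Y) − 9y_i, with Y = y_i + Σ_{j≠i} y_j.
First-order condition: 79 − 2y_i − Σ_{j≠i} y_j = 0.
Imposing symmetry (y_j = y for all j) turns Σ_{j≠i} y_j into 3y, so 79 = 5y and y = 15.8.

15.8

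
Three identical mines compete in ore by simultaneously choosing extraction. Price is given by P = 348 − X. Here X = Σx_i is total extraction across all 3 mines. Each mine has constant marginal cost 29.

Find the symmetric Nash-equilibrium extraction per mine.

79.75

A representative mine's profit is π_i = x_i(348 − X) − 29x_i, with X = x_i + Σ_{j≠i} x_j.
First-order condition: 319 − 2x_i − Σ_{j≠i} x_j = 0.
Imposing symmetry (x_j = x for all j) turns Σ_{j≠i} x_j into 2x, so 319 = 4x and x = 79.75.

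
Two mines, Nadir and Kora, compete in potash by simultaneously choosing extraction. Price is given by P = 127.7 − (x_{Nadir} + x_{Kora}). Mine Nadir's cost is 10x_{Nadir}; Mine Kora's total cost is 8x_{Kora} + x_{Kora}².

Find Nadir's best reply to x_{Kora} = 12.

52.85

Mine Nadir's profit: π = x_{Nadir}(127.7 − (x_{Nadir} + x_{Kora})) − 10x_{Nadir}.
∂π/∂x_{Nadir} = 117.7 − 2x_{Nadir} − x_{Kora} = 0, so x_{Nadir} = 58.85 − 0.5x_{Kora}.
At x_{Kora} = 12: x_{Nadir} = 58.85 − 0.5·12 = 52.85.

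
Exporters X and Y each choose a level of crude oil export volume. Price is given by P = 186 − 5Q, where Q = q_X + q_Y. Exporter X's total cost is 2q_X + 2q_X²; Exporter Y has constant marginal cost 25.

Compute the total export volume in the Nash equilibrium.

20.6

Exporter X's profit: π = q_X(186 − 5(q_X + q_Y)) − 2q_X − 2q_X².
∂π/∂q_X = 184 − 14q_X − 5q_Y = 0, so q_X = 92/7 − (5/14)q_Y.
For Y: ∂π/∂q_Y = 161 − 10q_Y − 5q_X = 0 ⇒ q_Y = 16.1 − 0.5q_X.
Substituting the second reaction function into the first: q_X = 92/7 − (5/14)(16.1 − 0.5q_X), which gives (23/28)q_X = 207/28 ⇒ q_X = 9.
Then q_Y = 16.1 − 0.5·9 = 11.6.
Total export volume: 9 + 11.6 = 20.6.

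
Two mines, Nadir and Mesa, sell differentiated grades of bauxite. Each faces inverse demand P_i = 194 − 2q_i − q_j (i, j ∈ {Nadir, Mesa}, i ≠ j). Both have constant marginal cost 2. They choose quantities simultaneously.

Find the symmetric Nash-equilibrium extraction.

38.4

Mine Nadir's profit: π = q_{Nadir}(194 − 2q_{Nadir} − q_{Mesa}) − 2q_{Nadir}.
∂π/∂q_{Nadir} = 192 − 4q_{Nadir} − q_{Mesa} = 0 ⇒ q_{Nadir} = 48 − 0.25q_{Mesa}.
Setting q_{Nadir} = q_{Mesa} in the reaction function: q_{Nadir} = 48 − 0.25q_{Nadir}, so q_{Nadir} = 48 / 1.25 = 38.4.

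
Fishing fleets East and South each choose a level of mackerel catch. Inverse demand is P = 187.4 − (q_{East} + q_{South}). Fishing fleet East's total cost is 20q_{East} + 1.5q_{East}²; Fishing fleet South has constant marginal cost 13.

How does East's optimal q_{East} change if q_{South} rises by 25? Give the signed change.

-5

Fishing fleet East's profit: π = q_{East}(187.4 − (q_{East} + q_{South})) − 20q_{East} − 1.5q_{East}².
∂π/∂q_{East} = 167.4 − 5q_{East} − q_{South} = 0, so q_{East} = 33.48 − 0.2q_{South}.
The reaction-function slope is −0.2, so a 25-unit rise in q_{South} moves q_{East} by −0.2 × 25 = −5. East's best response falls — the actions are strategic substitutes.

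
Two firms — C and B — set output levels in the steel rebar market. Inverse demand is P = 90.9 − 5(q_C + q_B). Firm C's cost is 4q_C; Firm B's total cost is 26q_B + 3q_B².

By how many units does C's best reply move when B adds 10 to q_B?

-5

Firm C's profit: π = q_C(90.9 − 5(q_C + q_B)) − 4q_C.
∂π/∂q_C = 86.9 − 10q_C − 5q_B = 0, so q_C = 8.69 − 0.5q_B.
The reaction-function slope is −0.5, so a 10-unit rise in q_B moves q_C by −0.5 × 10 = −5. C's best response falls — the actions are strategic substitutes.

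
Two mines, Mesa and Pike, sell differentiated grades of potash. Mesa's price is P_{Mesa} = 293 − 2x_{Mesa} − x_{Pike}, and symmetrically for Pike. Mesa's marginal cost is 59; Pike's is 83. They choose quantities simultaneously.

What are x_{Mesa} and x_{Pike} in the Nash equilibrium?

48.4, 40.4

Mine Mesa's profit: π = x_{Mesa}(293 − 2x_{Mesa} − x_{Pike}) − 59x_{Mesa}.
∂π/∂x_{Mesa} = 234 − 4x_{Mesa} − x_{Pike} = 0 ⇒ x_{Mesa} = 58.5 − 0.25x_{Pike}.
Similarly x_{Pike} = 52.5 − 0.25x_{Mesa}.
Plugging x_{Pike} into Mesa's best response: x_{Mesa} = 58.5 − 0.25(52.5 − 0.25x_{Mesa}) ⇒ 0.9375x_{Mesa} = 45.375, so x_{Mesa} = 48.4.
Then x_{Pike} = 52.5 − 0.25·48.4 = 40.4.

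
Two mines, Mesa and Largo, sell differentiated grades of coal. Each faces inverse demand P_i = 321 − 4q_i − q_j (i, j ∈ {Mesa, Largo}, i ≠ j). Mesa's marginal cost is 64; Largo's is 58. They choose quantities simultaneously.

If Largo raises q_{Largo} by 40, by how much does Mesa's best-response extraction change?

-5

Mine Mesa's profit: π = q_{Mesa}(321 − 4q_{Mesa} − q_{Largo}) − 64q_{Mesa}.
∂π/∂q_{Mesa} = 257 − 8q_{Mesa} − q_{Largo} = 0 ⇒ q_{Mesa} = 32.125 − 0.125q_{Largo}.
The reaction-function slope is −0.125, so a 40-unit rise in q_{Largo} moves q_{Mesa} by −0.125 × 40 = −5. Mesa's best response falls — the actions are strategic substitutes.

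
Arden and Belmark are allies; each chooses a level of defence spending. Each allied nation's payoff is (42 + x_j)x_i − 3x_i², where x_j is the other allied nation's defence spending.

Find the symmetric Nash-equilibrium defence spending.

8.4

Arden's payoff is (42 + x_B)x_A − 3x_A².
∂π/∂x_A = 42 + x_B − 6x_A = 0, so x_A = 7 + (1/6)x_B.
By symmetry x_B = x_A; substituting into the reaction function, (5/6)x_A = 7 and x_A = 8.4.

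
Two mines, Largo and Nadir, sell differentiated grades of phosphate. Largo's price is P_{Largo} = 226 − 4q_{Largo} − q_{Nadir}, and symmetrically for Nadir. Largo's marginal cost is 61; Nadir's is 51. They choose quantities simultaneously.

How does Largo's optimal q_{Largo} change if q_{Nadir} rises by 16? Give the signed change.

Mine Largo's profit: π = q_{Largo}(226 − 4q_{Largo} − q_{Nadir}) − 61q_{Largo}.
∂π/∂q_{Largo} = 165 − 8q_{Largo} − q_{Nadir} = 0 ⇒ q_{Largo} = 20.625 − 0.125q_{Nadir}.
The reaction-function slope is −0.125, so a 16-unit rise in q_{Nadir} moves q_{Largo} by −0.125 × 16 = −2. Largo's best response falls — the actions are strategic substitutes.

-2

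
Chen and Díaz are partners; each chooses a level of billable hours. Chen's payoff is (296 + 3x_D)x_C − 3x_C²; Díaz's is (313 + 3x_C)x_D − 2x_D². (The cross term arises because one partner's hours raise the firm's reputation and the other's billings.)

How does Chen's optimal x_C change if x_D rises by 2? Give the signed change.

1

Expanding Chen's payoff: 296x_C + 3x_Dx_C − 3x_C².
∂π/∂x_C = 296 + 3x_D − 6x_C = 0, so x_C = 148/3 + 0.5x_D.
The reaction-function slope is 0.5, so a 2-unit rise in x_D moves x_C by 0.5 × 2 = 1. Chen's best response rises — the actions are strategic complements.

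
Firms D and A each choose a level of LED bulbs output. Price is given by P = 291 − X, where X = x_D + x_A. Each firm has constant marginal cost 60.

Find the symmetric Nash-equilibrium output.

77

Firm D's profit: π = x_D(291 − (x_D + x_A)) − 60x_D.
∂π/∂x_D = 231 − 2x_D − x_A = 0, so x_D = 115.5 − 0.5x_A.
Setting x_D = x_A in the reaction function: x_D = 115.5 − 0.5x_D, so x_D = 115.5 / 1.5 = 77.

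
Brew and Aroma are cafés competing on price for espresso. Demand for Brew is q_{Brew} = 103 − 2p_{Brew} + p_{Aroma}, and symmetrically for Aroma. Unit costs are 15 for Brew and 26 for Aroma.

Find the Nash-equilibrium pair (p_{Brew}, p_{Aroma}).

Brew's profit: π = (p_{Brew} − 15)(103 − 2p_{Brew} + p_{Aroma}).
∂π/∂p_{Brew} = 133 − 4p_{Brew} + p_{Aroma} = 0 ⇒ p_{Brew} = 33.25 + 0.25p_{Aroma}.
Similarly p_{Aroma} = 38.75 + 0.25p_{Brew}.
Solving the two reaction functions simultaneously: (1 − (0.25)(0.25))p_{Brew} = 33.25 + 0.25·38.75, so 0.9375p_{Brew} = 42.9375 and p_{Brew} = 45.8.
Then p_{Aroma} = 38.75 + 0.25·45.8 = 50.2.

45.8, 50.2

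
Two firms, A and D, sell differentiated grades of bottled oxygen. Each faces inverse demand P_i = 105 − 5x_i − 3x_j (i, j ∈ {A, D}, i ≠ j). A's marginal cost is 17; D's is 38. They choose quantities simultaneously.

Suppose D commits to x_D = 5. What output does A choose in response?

7.3

Firm A's profit: π = x_A(105 − 5x_A − 3x_D) − 17x_A.
∂π/∂x_A = 88 − 10x_A − 3x_D = 0 ⇒ x_A = 8.8 − 0.3x_D.
At x_D = 5: x_A = 8.8 − 0.3·5 = 7.3.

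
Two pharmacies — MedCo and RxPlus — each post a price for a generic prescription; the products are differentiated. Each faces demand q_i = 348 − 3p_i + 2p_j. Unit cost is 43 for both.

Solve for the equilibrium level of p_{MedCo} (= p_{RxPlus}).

119.25

MedCo's profit: π = (p_{MedCo} − 43)(348 − 3p_{MedCo} + 2p_{RxPlus}).
∂π/∂p_{MedCo} = 477 − 6p_{MedCo} + 2p_{RxPlus} = 0 ⇒ p_{MedCo} = 79.5 + (1/3)p_{RxPlus}.
By symmetry p_{RxPlus} = p_{MedCo}; substituting into the reaction function, (2/3)p_{MedCo} = 79.5 and p_{MedCo} = 119.25.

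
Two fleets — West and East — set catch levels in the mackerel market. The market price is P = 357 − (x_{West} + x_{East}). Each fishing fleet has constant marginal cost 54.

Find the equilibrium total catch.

Fishing fleet West's profit: π = x_{West}(357 − (x_{West} + x_{East})) − 54x_{West}.
∂π/∂x_{West} = 303 − 2x_{West} − x_{East} = 0, so x_{West} = 151.5 − 0.5x_{East}.
Setting x_{West} = x_{East} in the reaction function: x_{West} = 151.5 − 0.5x_{West}, so x_{West} = 151.5 / 1.5 = 101.
Total catch: 101 + 101 = 202.

202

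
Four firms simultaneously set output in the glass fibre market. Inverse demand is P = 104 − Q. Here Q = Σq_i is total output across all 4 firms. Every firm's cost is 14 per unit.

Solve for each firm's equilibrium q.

A representative firm's profit is π_i = q_i(104 − Q) − 14q_i, with Q = q_i + Σ_{j≠i} q_j.
First-order condition: 90 − 2q_i − Σ_{j≠i} q_j = 0.
With identical firms, set every q_j = q: then 90 − 2q − 3q = 0, i.e. q = 90/5 = 18.

18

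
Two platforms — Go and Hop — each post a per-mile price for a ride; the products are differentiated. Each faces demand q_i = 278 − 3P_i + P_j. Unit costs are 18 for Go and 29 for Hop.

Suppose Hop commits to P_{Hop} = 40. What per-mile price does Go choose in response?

62

Go's profit: π = (P_{Go} − 18)(278 − 3P_{Go} + P_{Hop}).
∂π/∂P_{Go} = 332 − 6P_{Go} + P_{Hop} = 0 ⇒ P_{Go} = 166/3 + (1/6)P_{Hop}.
At P_{Hop} = 40: P_{Go} = 166/3 + (1/6)·40 = 62.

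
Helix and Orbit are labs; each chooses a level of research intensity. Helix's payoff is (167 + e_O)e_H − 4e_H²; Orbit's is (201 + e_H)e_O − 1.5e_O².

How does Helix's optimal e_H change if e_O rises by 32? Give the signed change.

Expanding Helix's payoff: 167e_H + e_Oe_H − 4e_H².
∂π/∂e_H = 167 + e_O − 8e_H = 0, so e_H = 20.875 + 0.125e_O.
The reaction-function slope is 0.125, so a 32-unit rise in e_O moves e_H by 0.125 × 32 = 4. Helix's best response rises — the actions are strategic complements.

4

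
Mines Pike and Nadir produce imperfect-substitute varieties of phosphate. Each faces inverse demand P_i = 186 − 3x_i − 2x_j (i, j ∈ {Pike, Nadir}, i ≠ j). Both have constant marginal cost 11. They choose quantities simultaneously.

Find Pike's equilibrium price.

Mine Pike's profit: π = x_{Pike}(186 − 3x_{Pike} − 2x_{Nadir}) − 11x_{Pike}.
∂π/∂x_{Pike} = 175 − 6x_{Pike} − 2x_{Nadir} = 0 ⇒ x_{Pike} = 175/6 − (1/3)x_{Nadir}.
By symmetry x_{Nadir} = x_{Pike}; substituting into the reaction function, (4/3)x_{Pike} = 175/6 and x_{Pike} = 21.875.
P_{Pike} = 186 − 3·21.875 − 2·21.875 = 76.625.

76.625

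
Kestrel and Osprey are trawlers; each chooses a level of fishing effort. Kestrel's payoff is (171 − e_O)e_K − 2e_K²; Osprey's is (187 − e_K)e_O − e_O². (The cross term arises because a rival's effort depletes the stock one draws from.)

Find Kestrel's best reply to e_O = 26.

36.25

Expanding Kestrel's payoff: 171e_K − e_Oe_K − 2e_K².
∂π/∂e_K = 171 − e_O − 4e_K = 0, so e_K = 42.75 − 0.25e_O.
At e_O = 26: e_K = 42.75 − 0.25·26 = 36.25.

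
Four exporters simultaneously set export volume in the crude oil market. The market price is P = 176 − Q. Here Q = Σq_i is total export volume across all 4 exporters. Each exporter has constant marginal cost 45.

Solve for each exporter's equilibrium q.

A representative exporter's profit is π_i = q_i(176 − Q) − 45q_i, with Q = q_i + Σ_{j≠i} q_j.
First-order condition: 131 − 2q_i − Σ_{j≠i} q_j = 0.
With identical exporters, set every q_j = q: then 131 − 2q − 3q = 0, i.e. q = 131/5 = 26.2.

26.2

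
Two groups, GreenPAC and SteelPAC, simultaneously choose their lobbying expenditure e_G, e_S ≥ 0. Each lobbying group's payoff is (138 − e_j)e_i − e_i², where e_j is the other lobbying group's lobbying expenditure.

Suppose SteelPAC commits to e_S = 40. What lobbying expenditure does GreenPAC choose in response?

GreenPAC's payoff is (138 − e_S)e_G − e_G².
∂π/∂e_G = 138 − e_S − 2e_G = 0, so e_G = 69 − 0.5e_S.
At e_S = 40: e_G = 69 − 0.5·40 = 49.

49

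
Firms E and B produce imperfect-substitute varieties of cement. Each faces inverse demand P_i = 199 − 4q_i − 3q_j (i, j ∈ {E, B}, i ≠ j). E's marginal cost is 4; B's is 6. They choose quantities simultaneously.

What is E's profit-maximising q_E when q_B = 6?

Firm E's profit: π = q_E(199 − 4q_E − 3q_B) − 4q_E.
∂π/∂q_E = 195 − 8q_E − 3q_B = 0 ⇒ q_E = 24.375 − 0.375q_B.
At q_B = 6: q_E = 24.375 − 0.375·6 = 22.125.

22.125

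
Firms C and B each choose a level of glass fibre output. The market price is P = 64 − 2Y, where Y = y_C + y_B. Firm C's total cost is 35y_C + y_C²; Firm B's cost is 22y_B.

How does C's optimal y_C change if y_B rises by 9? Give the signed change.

Firm C's profit: π = y_C(64 − 2(y_C + y_B)) − 35y_C − y_C².
∂π/∂y_C = 29 − 6y_C − 2y_B = 0, so y_C = 29/6 − (1/3)y_B.
The reaction-function slope is −1/3, so a 9-unit rise in y_B moves y_C by −1/3 × 9 = −3. C's best response falls — the actions are strategic substitutes.

-3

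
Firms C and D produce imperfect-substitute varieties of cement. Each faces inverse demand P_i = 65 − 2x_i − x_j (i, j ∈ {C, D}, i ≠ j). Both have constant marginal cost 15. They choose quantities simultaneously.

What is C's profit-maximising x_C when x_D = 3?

11.75

Firm C's profit: π = x_C(65 − 2x_C − x_D) − 15x_C.
∂π/∂x_C = 50 − 4x_C − x_D = 0 ⇒ x_C = 12.5 − 0.25x_D.
At x_D = 3: x_C = 12.5 − 0.25·3 = 11.75.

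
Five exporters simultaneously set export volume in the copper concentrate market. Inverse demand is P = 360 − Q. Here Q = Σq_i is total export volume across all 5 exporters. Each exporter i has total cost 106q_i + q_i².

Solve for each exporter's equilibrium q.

A representative exporter's profit is π_i = q_i(360 − Q) − 106q_i − q_i², with Q = q_i + Σ_{j≠i} q_j.
First-order condition: 254 − 4q_i − Σ_{j≠i} q_j = 0.
In a symmetric equilibrium every exporter chooses the same q, so Σ_{j≠i} q_j = 4q. The condition becomes 254 − 8q = 0, giving q = 254/8 = 31.75.

31.75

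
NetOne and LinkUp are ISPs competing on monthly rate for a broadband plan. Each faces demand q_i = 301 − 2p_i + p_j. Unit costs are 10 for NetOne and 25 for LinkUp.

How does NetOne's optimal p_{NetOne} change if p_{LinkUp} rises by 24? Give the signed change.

NetOne's profit: π = (p_{NetOne} − 10)(301 − 2p_{NetOne} + p_{LinkUp}).
∂π/∂p_{NetOne} = 321 − 4p_{NetOne} + p_{LinkUp} = 0 ⇒ p_{NetOne} = 80.25 + 0.25p_{LinkUp}.
The reaction-function slope is 0.25, so a 24-unit rise in p_{LinkUp} moves p_{NetOne} by 0.25 × 24 = 6. NetOne's best response rises — the actions are strategic complements.

6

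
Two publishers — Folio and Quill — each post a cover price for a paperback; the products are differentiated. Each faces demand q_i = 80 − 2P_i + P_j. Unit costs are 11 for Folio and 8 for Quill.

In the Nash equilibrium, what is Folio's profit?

1021.52

Folio's profit: π = (P_{Folio} − 11)(80 − 2P_{Folio} + P_{Quill}).
∂π/∂P_{Folio} = 102 − 4P_{Folio} + P_{Quill} = 0 ⇒ P_{Folio} = 25.5 + 0.25P_{Quill}.
Similarly P_{Quill} = 24 + 0.25P_{Folio}.
Solving the two reaction functions simultaneously: (1 − (0.25)(0.25))P_{Folio} = 25.5 + 0.25·24, so 0.9375P_{Folio} = 31.5 and P_{Folio} = 33.6.
Then P_{Quill} = 24 + 0.25·33.6 = 32.4.
q_{Folio} = 80 − 2·33.6 + 32.4 = 45.2.
Profit = (33.6 − 11)·45.2 = 1021.52.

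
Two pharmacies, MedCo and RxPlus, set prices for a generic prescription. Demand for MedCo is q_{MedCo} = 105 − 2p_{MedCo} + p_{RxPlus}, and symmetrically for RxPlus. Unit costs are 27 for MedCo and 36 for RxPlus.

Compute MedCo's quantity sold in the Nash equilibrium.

54.4

MedCo's profit: π = (p_{MedCo} − 27)(105 − 2p_{MedCo} + p_{RxPlus}).
∂π/∂p_{MedCo} = 159 − 4p_{MedCo} + p_{RxPlus} = 0 ⇒ p_{MedCo} = 39.75 + 0.25p_{RxPlus}.
Similarly p_{RxPlus} = 44.25 + 0.25p_{MedCo}.
Plugging p_{RxPlus} into MedCo's best response: p_{MedCo} = 39.75 + 0.25(44.25 + 0.25p_{MedCo}) ⇒ 0.9375p_{MedCo} = 50.8125, so p_{MedCo} = 54.2.
Then p_{RxPlus} = 44.25 + 0.25·54.2 = 57.8.
q_{MedCo} = 105 − 2·54.2 + 57.8 = 54.4.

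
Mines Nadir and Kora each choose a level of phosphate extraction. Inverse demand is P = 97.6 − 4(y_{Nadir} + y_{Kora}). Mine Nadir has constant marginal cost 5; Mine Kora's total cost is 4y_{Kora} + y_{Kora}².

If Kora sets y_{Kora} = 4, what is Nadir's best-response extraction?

Mine Nadir's profit: π = y_{Nadir}(97.6 − 4(y_{Nadir} + y_{Kora})) − 5y_{Nadir}.
∂π/∂y_{Nadir} = 92.6 − 8y_{Nadir} − 4y_{Kora} = 0, so y_{Nadir} = 11.575 − 0.5y_{Kora}.
At y_{Kora} = 4: y_{Nadir} = 11.575 − 0.5·4 = 9.575.

9.575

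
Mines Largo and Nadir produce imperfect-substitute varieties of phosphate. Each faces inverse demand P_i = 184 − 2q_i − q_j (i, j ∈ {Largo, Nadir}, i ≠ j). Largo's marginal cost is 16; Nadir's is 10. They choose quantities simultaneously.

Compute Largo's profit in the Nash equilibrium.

2204.48

Mine Largo's profit: π = q_{Largo}(184 − 2q_{Largo} − q_{Nadir}) − 16q_{Largo}.
∂π/∂q_{Largo} = 168 − 4q_{Largo} − q_{Nadir} = 0 ⇒ q_{Largo} = 42 − 0.25q_{Nadir}.
Similarly q_{Nadir} = 43.5 − 0.25q_{Largo}.
Substituting the second reaction function into the first: q_{Largo} = 42 − 0.25(43.5 − 0.25q_{Largo}), which gives 0.9375q_{Largo} = 31.125 ⇒ q_{Largo} = 33.2.
Then q_{Nadir} = 43.5 − 0.25·33.2 = 35.2.
P_{Largo} = 184 − 2·33.2 − 35.2 = 82.4.
Profit = (82.4 − 16)·33.2 = 2204.48.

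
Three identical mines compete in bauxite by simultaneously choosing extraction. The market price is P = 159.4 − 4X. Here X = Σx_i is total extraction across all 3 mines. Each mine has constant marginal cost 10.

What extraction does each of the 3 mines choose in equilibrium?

9.3375

A representative mine's profit is π_i = x_i(159.4 − 4X) − 10x_i, with X = x_i + Σ_{j≠i} x_j.
First-order condition: 149.4 − 8x_i − 4Σ_{j≠i} x_j = 0.
Imposing symmetry (x_j = x for all j) turns Σ_{j≠i} x_j into 2x, so 149.4 = 16x and x = 9.3375.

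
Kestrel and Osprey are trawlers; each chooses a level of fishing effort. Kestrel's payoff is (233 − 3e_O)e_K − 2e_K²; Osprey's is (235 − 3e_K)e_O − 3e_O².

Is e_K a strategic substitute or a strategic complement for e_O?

Expanding Kestrel's payoff: 233e_K − 3e_Oe_K − 2e_K².
∂π/∂e_K = 233 − 3e_O − 4e_K = 0, so e_K = 58.25 − 0.75e_O.
The best-response slope de_K/de_O = −0.75 < 0: the reaction function is downward-sloping, so the choices are strategic substitutes.

strategic substitutes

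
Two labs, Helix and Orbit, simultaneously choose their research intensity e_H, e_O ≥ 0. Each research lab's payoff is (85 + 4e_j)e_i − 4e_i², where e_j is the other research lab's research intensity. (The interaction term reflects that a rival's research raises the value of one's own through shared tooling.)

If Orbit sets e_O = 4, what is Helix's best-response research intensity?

Helix's payoff is (85 + 4e_O)e_H − 4e_H².
∂π/∂e_H = 85 + 4e_O − 8e_H = 0, so e_H = 10.625 + 0.5e_O.
At e_O = 4: e_H = 10.625 + 0.5·4 = 12.625.

12.625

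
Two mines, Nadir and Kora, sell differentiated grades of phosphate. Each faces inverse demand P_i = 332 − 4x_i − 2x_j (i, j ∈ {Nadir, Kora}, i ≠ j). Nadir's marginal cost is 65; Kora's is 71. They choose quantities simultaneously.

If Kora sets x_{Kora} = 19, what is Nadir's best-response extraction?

Mine Nadir's profit: π = x_{Nadir}(332 − 4x_{Nadir} − 2x_{Kora}) − 65x_{Nadir}.
∂π/∂x_{Nadir} = 267 − 8x_{Nadir} − 2x_{Kora} = 0 ⇒ x_{Nadir} = 33.375 − 0.25x_{Kora}.
At x_{Kora} = 19: x_{Nadir} = 33.375 − 0.25·19 = 28.625.

28.625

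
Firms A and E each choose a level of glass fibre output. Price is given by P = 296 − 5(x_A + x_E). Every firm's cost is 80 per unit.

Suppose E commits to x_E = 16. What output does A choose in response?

13.6

Firm A's profit: π = x_A(296 − 5(x_A + x_E)) − 80x_A.
∂π/∂x_A = 216 − 10x_A − 5x_E = 0, so x_A = 21.6 − 0.5x_E.
At x_E = 16: x_A = 21.6 − 0.5·16 = 13.6.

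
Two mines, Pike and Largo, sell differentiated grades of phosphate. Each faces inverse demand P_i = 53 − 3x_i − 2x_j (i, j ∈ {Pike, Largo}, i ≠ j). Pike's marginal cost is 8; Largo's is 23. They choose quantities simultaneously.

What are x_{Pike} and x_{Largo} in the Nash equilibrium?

6.5625, 2.8125

Mine Pike's profit: π = x_{Pike}(53 − 3x_{Pike} − 2x_{Largo}) − 8x_{Pike}.
∂π/∂x_{Pike} = 45 − 6x_{Pike} − 2x_{Largo} = 0 ⇒ x_{Pike} = 7.5 − (1/3)x_{Largo}.
Similarly x_{Largo} = 5 − (1/3)x_{Pike}.
Plugging x_{Largo} into Pike's best response: x_{Pike} = 7.5 − (1/3)(5 − (1/3)x_{Pike}) ⇒ (8/9)x_{Pike} = 35/6, so x_{Pike} = 6.5625.
Then x_{Largo} = 5 − (1/3)·6.5625 = 2.8125.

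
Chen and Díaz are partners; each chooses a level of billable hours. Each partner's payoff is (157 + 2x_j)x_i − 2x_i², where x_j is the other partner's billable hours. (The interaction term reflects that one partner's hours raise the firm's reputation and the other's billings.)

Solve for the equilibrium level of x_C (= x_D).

78.5

Chen's payoff is (157 + 2x_D)x_C − 2x_C².
∂π/∂x_C = 157 + 2x_D − 4x_C = 0, so x_C = 39.25 + 0.5x_D.
By symmetry x_D = x_C; substituting into the reaction function, 0.5x_C = 39.25 and x_C = 78.5.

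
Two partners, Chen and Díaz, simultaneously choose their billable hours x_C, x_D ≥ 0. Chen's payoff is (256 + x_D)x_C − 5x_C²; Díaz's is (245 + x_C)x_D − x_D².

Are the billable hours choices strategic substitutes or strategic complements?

Expanding Chen's payoff: 256x_C + x_Dx_C − 5x_C².
∂π/∂x_C = 256 + x_D − 10x_C = 0, so x_C = 25.6 + 0.1x_D.
The best-response slope dx_C/dx_D = 0.1 > 0: the reaction function is upward-sloping, so the choices are strategic complements.

strategic complements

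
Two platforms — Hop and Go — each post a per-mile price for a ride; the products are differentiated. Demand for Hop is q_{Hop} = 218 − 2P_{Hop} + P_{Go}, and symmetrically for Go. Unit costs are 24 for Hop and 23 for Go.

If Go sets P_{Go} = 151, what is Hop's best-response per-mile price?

Hop's profit: π = (P_{Hop} − 24)(218 − 2P_{Hop} + P_{Go}).
∂π/∂P_{Hop} = 266 − 4P_{Hop} + P_{Go} = 0 ⇒ P_{Hop} = 66.5 + 0.25P_{Go}.
At P_{Go} = 151: P_{Hop} = 66.5 + 0.25·151 = 104.25.

104.25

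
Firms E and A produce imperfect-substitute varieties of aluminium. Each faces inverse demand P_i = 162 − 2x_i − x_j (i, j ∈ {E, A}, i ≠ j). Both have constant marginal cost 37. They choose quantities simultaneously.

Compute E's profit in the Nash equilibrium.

Firm E's profit: π = x_E(162 − 2x_E − x_A) − 37x_E.
∂π/∂x_E = 125 − 4x_E − x_A = 0 ⇒ x_E = 31.25 − 0.25x_A.
The game is symmetric, so in equilibrium x_A = x_E: the reaction function gives 1.25x_E = 31.25, hence x_E = 25.
P_E = 162 − 2·25 − 25 = 87.
Profit = (87 − 37)·25 = 1250.

1250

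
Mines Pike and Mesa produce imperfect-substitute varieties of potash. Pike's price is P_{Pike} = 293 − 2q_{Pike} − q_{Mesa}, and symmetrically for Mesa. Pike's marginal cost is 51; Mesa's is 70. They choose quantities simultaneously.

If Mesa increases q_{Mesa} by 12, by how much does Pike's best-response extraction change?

-3

Mine Pike's profit: π = q_{Pike}(293 − 2q_{Pike} − q_{Mesa}) − 51q_{Pike}.
∂π/∂q_{Pike} = 242 − 4q_{Pike} − q_{Mesa} = 0 ⇒ q_{Pike} = 60.5 − 0.25q_{Mesa}.
The reaction-function slope is −0.25, so a 12-unit rise in q_{Mesa} moves q_{Pike} by −0.25 × 12 = −3. Pike's best response falls — the actions are strategic substitutes.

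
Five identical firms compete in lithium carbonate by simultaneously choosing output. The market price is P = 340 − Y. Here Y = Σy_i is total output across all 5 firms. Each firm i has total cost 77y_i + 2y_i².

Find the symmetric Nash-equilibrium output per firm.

A representative firm's profit is π_i = y_i(340 − Y) − 77y_i − 2y_i², with Y = y_i + Σ_{j≠i} y_j.
First-order condition: 263 − 6y_i − Σ_{j≠i} y_j = 0.
Imposing symmetry (y_j = y for all j) turns Σ_{j≠i} y_j into 4y, so 263 = 10y and y = 26.3.

26.3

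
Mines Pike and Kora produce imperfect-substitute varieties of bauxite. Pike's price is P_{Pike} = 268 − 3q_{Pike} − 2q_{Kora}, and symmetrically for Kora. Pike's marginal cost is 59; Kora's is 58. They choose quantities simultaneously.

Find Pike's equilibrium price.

Mine Pike's profit: π = q_{Pike}(268 − 3q_{Pike} − 2q_{Kora}) − 59q_{Pike}.
∂π/∂q_{Pike} = 209 − 6q_{Pike} − 2q_{Kora} = 0 ⇒ q_{Pike} = 209/6 − (1/3)q_{Kora}.
Similarly q_{Kora} = 35 − (1/3)q_{Pike}.
Plugging q_{Kora} into Pike's best response: q_{Pike} = 209/6 − (1/3)(35 − (1/3)q_{Pike}) ⇒ (8/9)q_{Pike} = 139/6, so q_{Pike} = 26.0625.
Then q_{Kora} = 35 − (1/3)·26.0625 = 26.3125.
P_{Pike} = 268 − 3·26.0625 − 2·26.3125 = 137.1875.

137.1875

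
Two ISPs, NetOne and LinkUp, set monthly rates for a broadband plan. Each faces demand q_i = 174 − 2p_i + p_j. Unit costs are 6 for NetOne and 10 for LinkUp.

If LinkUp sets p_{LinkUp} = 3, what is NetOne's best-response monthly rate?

47.25

NetOne's profit: π = (p_{NetOne} − 6)(174 − 2p_{NetOne} + p_{LinkUp}).
∂π/∂p_{NetOne} = 186 − 4p_{NetOne} + p_{LinkUp} = 0 ⇒ p_{NetOne} = 46.5 + 0.25p_{LinkUp}.
At p_{LinkUp} = 3: p_{NetOne} = 46.5 + 0.25·3 = 47.25.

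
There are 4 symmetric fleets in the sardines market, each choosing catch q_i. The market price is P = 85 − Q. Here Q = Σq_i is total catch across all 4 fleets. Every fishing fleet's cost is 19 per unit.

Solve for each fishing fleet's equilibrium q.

A representative fishing fleet's profit is π_i = q_i(85 − Q) − 19q_i, with Q = q_i + Σ_{j≠i} q_j.
First-order condition: 66 − 2q_i − Σ_{j≠i} q_j = 0.
With identical fishing fleets, set every q_j = q: then 66 − 2q − 3q = 0, i.e. q = 66/5 = 13.2.

13.2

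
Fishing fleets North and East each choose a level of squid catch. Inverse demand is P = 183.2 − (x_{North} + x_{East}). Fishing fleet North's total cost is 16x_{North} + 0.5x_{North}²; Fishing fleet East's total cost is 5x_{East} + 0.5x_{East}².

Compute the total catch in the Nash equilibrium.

Fishing fleet North's profit: π = x_{North}(183.2 − (x_{North} + x_{East})) − 16x_{North} − 0.5x_{North}².
∂π/∂x_{North} = 167.2 − 3x_{North} − x_{East} = 0, so x_{North} = 836/15 − (1/3)x_{East}.
By the same steps for East: x_{East} = 59.4 − (1/3)x_{North}.
Substituting the second reaction function into the first: x_{North} = 836/15 − (1/3)(59.4 − (1/3)x_{North}), which gives (8/9)x_{North} = 539/15 ⇒ x_{North} = 40.425.
Then x_{East} = 59.4 − (1/3)·40.425 = 45.925.
Total catch: 40.425 + 45.925 = 86.35.

86.35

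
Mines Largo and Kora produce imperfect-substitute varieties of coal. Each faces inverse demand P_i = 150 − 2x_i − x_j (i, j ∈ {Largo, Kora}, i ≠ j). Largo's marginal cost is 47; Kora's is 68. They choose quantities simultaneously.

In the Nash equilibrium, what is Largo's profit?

968

Mine Largo's profit: π = x_{Largo}(150 − 2x_{Largo} − x_{Kora}) − 47x_{Largo}.
∂π/∂x_{Largo} = 103 − 4x_{Largo} − x_{Kora} = 0 ⇒ x_{Largo} = 25.75 − 0.25x_{Kora}.
Similarly x_{Kora} = 20.5 − 0.25x_{Largo}.
Substituting the second reaction function into the first: x_{Largo} = 25.75 − 0.25(20.5 − 0.25x_{Largo}), which gives 0.9375x_{Largo} = 20.625 ⇒ x_{Largo} = 22.
Then x_{Kora} = 20.5 − 0.25·22 = 15.
P_{Largo} = 150 − 2·22 − 15 = 91.
Profit = (91 − 47)·22 = 968.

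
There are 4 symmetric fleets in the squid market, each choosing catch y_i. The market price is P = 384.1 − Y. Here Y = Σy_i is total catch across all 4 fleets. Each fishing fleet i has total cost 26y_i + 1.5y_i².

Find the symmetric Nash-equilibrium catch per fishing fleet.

A representative fishing fleet's profit is π_i = y_i(384.1 − Y) − 26y_i − 1.5y_i², with Y = y_i + Σ_{j≠i} y_j.
First-order condition: 358.1 − 5y_i − Σ_{j≠i} y_j = 0.
In a symmetric equilibrium every fishing fleet chooses the same y, so Σ_{j≠i} y_j = 3y. The condition becomes 358.1 − 8y = 0, giving y = 358.1/8 = 44.7625.

44.7625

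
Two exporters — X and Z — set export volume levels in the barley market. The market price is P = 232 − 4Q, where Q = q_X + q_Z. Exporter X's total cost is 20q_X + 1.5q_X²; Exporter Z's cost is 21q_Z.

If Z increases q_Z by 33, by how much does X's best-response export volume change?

-12

Exporter X's profit: π = q_X(232 − 4(q_X + q_Z)) − 20q_X − 1.5q_X².
∂π/∂q_X = 212 − 11q_X − 4q_Z = 0, so q_X = 212/11 − (4/11)q_Z.
The reaction-function slope is −4/11, so a 33-unit rise in q_Z moves q_X by −4/11 × 33 = −12. X's best response falls — the actions are strategic substitutes.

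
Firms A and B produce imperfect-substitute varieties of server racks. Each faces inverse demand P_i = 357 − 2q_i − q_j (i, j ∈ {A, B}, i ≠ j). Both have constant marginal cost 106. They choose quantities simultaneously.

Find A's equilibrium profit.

5040.08

Firm A's profit: π = q_A(357 − 2q_A − q_B) − 106q_A.
∂π/∂q_A = 251 − 4q_A − q_B = 0 ⇒ q_A = 62.75 − 0.25q_B.
The game is symmetric, so in equilibrium q_B = q_A: the reaction function gives 1.25q_A = 62.75, hence q_A = 50.2.
P_A = 357 − 2·50.2 − 50.2 = 206.4.
Profit = (206.4 − 106)·50.2 = 5040.08.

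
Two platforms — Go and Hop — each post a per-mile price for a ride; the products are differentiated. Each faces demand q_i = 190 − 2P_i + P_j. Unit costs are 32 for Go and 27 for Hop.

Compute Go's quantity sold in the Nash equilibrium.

104

Go's profit: π = (P_{Go} − 32)(190 − 2P_{Go} + P_{Hop}).
∂π/∂P_{Go} = 254 − 4P_{Go} + P_{Hop} = 0 ⇒ P_{Go} = 63.5 + 0.25P_{Hop}.
Similarly P_{Hop} = 61 + 0.25P_{Go}.
Solving the two reaction functions simultaneously: (1 − (0.25)(0.25))P_{Go} = 63.5 + 0.25·61, so 0.9375P_{Go} = 78.75 and P_{Go} = 84.
Then P_{Hop} = 61 + 0.25·84 = 82.
q_{Go} = 190 − 2·84 + 82 = 104.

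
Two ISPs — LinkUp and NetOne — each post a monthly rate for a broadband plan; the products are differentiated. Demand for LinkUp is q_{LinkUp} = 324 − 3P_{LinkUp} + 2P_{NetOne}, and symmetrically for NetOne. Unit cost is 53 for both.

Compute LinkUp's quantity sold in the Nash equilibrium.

203.25

LinkUp's profit: π = (P_{LinkUp} − 53)(324 − 3P_{LinkUp} + 2P_{NetOne}).
∂π/∂P_{LinkUp} = 483 − 6P_{LinkUp} + 2P_{NetOne} = 0 ⇒ P_{LinkUp} = 80.5 + (1/3)P_{NetOne}.
Setting P_{LinkUp} = P_{NetOne} in the reaction function: P_{LinkUp} = 80.5 + (1/3)P_{LinkUp}, so P_{LinkUp} = 80.5 / (2/3) = 120.75.
q_{LinkUp} = 324 − 3·120.75 + 2·120.75 = 203.25.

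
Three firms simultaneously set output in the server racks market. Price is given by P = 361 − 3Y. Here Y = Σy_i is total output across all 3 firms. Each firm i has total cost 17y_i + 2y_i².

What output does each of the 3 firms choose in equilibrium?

21.5

A representative firm's profit is π_i = y_i(361 − 3Y) − 17y_i − 2y_i², with Y = y_i + Σ_{j≠i} y_j.
First-order condition: 344 − 10y_i − 3Σ_{j≠i} y_j = 0.
In a symmetric equilibrium every firm chooses the same y, so Σ_{j≠i} y_j = 2y. The condition becomes 344 − 16y = 0, giving y = 344/16 = 21.5.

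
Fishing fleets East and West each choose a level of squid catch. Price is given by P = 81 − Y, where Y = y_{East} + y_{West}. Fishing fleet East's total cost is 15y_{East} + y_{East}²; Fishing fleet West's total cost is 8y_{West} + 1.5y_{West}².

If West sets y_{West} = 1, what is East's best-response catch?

Fishing fleet East's profit: π = y_{East}(81 − (y_{East} + y_{West})) − 15y_{East} − y_{East}².
∂π/∂y_{East} = 66 − 4y_{East} − y_{West} = 0, so y_{East} = 16.5 − 0.25y_{West}.
At y_{West} = 1: y_{East} = 16.5 − 0.25·1 = 16.25.

16.25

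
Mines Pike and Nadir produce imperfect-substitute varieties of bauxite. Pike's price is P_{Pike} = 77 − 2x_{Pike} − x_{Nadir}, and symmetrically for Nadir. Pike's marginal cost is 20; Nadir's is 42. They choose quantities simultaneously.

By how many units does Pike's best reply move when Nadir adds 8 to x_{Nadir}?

Mine Pike's profit: π = x_{Pike}(77 − 2x_{Pike} − x_{Nadir}) − 20x_{Pike}.
∂π/∂x_{Pike} = 57 − 4x_{Pike} − x_{Nadir} = 0 ⇒ x_{Pike} = 14.25 − 0.25x_{Nadir}.
The reaction-function slope is −0.25, so an 8-unit rise in x_{Nadir} moves x_{Pike} by −0.25 × 8 = −2. Pike's best response falls — the actions are strategic substitutes.

-2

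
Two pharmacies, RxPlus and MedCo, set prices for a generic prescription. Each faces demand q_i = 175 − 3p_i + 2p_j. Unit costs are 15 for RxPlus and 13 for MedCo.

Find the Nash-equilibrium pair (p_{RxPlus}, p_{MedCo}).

54.625, 53.875

RxPlus's profit: π = (p_{RxPlus} − 15)(175 − 3p_{RxPlus} + 2p_{MedCo}).
∂π/∂p_{RxPlus} = 220 − 6p_{RxPlus} + 2p_{MedCo} = 0 ⇒ p_{RxPlus} = 110/3 + (1/3)p_{MedCo}.
Similarly p_{MedCo} = 107/3 + (1/3)p_{RxPlus}.
Substituting the second reaction function into the first: p_{RxPlus} = 110/3 + (1/3)(107/3 + (1/3)p_{RxPlus}), which gives (8/9)p_{RxPlus} = 437/9 ⇒ p_{RxPlus} = 54.625.
Then p_{MedCo} = 107/3 + (1/3)·54.625 = 53.875.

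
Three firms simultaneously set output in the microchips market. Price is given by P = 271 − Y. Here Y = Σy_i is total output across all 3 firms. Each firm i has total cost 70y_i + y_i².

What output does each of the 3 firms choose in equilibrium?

A representative firm's profit is π_i = y_i(271 − Y) − 70y_i − y_i², with Y = y_i + Σ_{j≠i} y_j.
First-order condition: 201 − 4y_i − Σ_{j≠i} y_j = 0.
Imposing symmetry (y_j = y for all j) turns Σ_{j≠i} y_j into 2y, so 201 = 6y and y = 33.5.

33.5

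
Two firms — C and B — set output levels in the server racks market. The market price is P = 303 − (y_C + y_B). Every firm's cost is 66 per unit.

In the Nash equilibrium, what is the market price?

Firm C's profit: π = y_C(303 − (y_C + y_B)) − 66y_C.
∂π/∂y_C = 237 − 2y_C − y_B = 0, so y_C = 118.5 − 0.5y_B.
Setting y_C = y_B in the reaction function: y_C = 118.5 − 0.5y_C, so y_C = 118.5 / 1.5 = 79.
Equilibrium price: P = 303 − 158 = 145.

145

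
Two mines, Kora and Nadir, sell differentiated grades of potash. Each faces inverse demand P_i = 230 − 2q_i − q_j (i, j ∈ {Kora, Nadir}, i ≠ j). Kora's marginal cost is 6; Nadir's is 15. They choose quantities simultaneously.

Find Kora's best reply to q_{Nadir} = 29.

48.75

Mine Kora's profit: π = q_{Kora}(230 − 2q_{Kora} − q_{Nadir}) − 6q_{Kora}.
∂π/∂q_{Kora} = 224 − 4q_{Kora} − q_{Nadir} = 0 ⇒ q_{Kora} = 56 − 0.25q_{Nadir}.
At q_{Nadir} = 29: q_{Kora} = 56 − 0.25·29 = 48.75.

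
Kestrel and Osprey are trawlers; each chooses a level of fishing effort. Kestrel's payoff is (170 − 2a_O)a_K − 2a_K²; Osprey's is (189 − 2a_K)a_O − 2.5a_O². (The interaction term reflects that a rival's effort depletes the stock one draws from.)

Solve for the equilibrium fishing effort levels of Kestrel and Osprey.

29.5, 26

Expanding Kestrel's payoff: 170a_K − 2a_Oa_K − 2a_K².
∂π/∂a_K = 170 − 2a_O − 4a_K = 0, so a_K = 42.5 − 0.5a_O.
Likewise for Osprey: a_O = 37.8 − 0.4a_K.
Solving the two reaction functions simultaneously: (1 − (−0.5)(−0.4))a_K = 42.5 − 0.5·37.8, so 0.8a_K = 23.6 and a_K = 29.5.
Then a_O = 37.8 − 0.4·29.5 = 26.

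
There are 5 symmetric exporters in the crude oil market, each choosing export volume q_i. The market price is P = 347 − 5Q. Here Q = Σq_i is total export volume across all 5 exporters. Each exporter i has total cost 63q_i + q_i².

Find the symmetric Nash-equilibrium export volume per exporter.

8.875

A representative exporter's profit is π_i = q_i(347 − 5Q) − 63q_i − q_i², with Q = q_i + Σ_{j≠i} q_j.
First-order condition: 284 − 12q_i − 5Σ_{j≠i} q_j = 0.
With identical exporters, set every q_j = q: then 284 − 12q − 20q = 0, i.e. q = 284/32 = 8.875.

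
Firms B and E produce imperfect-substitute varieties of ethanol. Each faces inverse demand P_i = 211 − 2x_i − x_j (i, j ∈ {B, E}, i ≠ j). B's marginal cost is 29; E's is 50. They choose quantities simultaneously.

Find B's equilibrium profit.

2857.68

Firm B's profit: π = x_B(211 − 2x_B − x_E) − 29x_B.
∂π/∂x_B = 182 − 4x_B − x_E = 0 ⇒ x_B = 45.5 − 0.25x_E.
Similarly x_E = 40.25 − 0.25x_B.
Plugging x_E into B's best response: x_B = 45.5 − 0.25(40.25 − 0.25x_B) ⇒ 0.9375x_B = 35.4375, so x_B = 37.8.
Then x_E = 40.25 − 0.25·37.8 = 30.8.
P_B = 211 − 2·37.8 − 30.8 = 104.6.
Profit = (104.6 − 29)·37.8 = 2857.68.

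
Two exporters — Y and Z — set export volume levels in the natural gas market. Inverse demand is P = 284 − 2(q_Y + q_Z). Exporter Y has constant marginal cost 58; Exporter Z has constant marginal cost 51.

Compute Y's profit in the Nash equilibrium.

Exporter Y's profit: π = q_Y(284 − 2(q_Y + q_Z)) − 58q_Y.
∂π/∂q_Y = 226 − 4q_Y − 2q_Z = 0, so q_Y = 56.5 − 0.5q_Z.
By the same steps for Z: q_Z = 58.25 − 0.5q_Y.
Substituting the second reaction function into the first: q_Y = 56.5 − 0.5(58.25 − 0.5q_Y), which gives 0.75q_Y = 27.375 ⇒ q_Y = 36.5.
Then q_Z = 58.25 − 0.5·36.5 = 40.
Price P = 284 − 2·76.5 = 131.
Y's profit: (131 − 58)·36.5 = 2664.5.

2664.5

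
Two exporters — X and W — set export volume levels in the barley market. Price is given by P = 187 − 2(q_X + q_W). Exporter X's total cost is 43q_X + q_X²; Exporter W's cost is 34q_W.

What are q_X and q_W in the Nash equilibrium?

Exporter X's profit: π = q_X(187 − 2(q_X + q_W)) − 43q_X − q_X².
∂π/∂q_X = 144 − 6q_X − 2q_W = 0, so q_X = 24 − (1/3)q_W.
For W: ∂π/∂q_W = 153 − 4q_W − 2q_X = 0 ⇒ q_W = 38.25 − 0.5q_X.
Solving the two reaction functions simultaneously: (1 − (−1/3)(−0.5))q_X = 24 − (1/3)·38.25, so (5/6)q_X = 11.25 and q_X = 13.5.
Then q_W = 38.25 − 0.5·13.5 = 31.5.

13.5, 31.5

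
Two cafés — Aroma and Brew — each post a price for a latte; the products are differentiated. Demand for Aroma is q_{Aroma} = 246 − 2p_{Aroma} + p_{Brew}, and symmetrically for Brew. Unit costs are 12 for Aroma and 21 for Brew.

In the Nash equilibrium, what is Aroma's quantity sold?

158.4

Aroma's profit: π = (p_{Aroma} − 12)(246 − 2p_{Aroma} + p_{Brew}).
∂π/∂p_{Aroma} = 270 − 4p_{Aroma} + p_{Brew} = 0 ⇒ p_{Aroma} = 67.5 + 0.25p_{Brew}.
Similarly p_{Brew} = 72 + 0.25p_{Aroma}.
Plugging p_{Brew} into Aroma's best response: p_{Aroma} = 67.5 + 0.25(72 + 0.25p_{Aroma}) ⇒ 0.9375p_{Aroma} = 85.5, so p_{Aroma} = 91.2.
Then p_{Brew} = 72 + 0.25·91.2 = 94.8.
q_{Aroma} = 246 − 2·91.2 + 94.8 = 158.4.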